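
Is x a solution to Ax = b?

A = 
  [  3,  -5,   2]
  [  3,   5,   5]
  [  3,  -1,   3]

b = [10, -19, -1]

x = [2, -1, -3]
No

Ax = [5, -14, -2] ≠ b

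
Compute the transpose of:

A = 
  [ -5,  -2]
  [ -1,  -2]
Aᵀ = 
  [ -5,  -1]
  [ -2,  -2]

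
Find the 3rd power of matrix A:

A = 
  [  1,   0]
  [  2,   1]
A² = A·A:
A²[1,1] = (1)(1) + (0)(2) = 1
A²[1,2] = (1)(0) + (0)(1) = 0
A²[2,1] = (2)(1) + (1)(2) = 4
A²[2,2] = (2)(0) + (1)(1) = 1
A² = 
  [  1,   0]
  [  4,   1]

A^3 = A^2·A:
A^3[1,1] = (1)(1) + (0)(2) = 1
A^3[1,2] = (1)(0) + (0)(1) = 0
A^3[2,1] = (4)(1) + (1)(2) = 6
A^3[2,2] = (4)(0) + (1)(1) = 1
A^3 = 
  [  1,   0]
  [  6,   1]

Therefore
A^3 = 
  [  1,   0]
  [  6,   1]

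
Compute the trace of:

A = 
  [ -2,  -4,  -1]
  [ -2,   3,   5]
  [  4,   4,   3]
4

tr(A) = -2 + 3 + 3 = 4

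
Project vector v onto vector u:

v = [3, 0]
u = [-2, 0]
proj_u(v) = [3, 0]

v·u = (3)(-2) + (0)(0) = -6
u·u = (-2)² + (0)² = 4
proj_u(v) = (v·u / u·u) × u = (-6/4) × u = (-3/2) × u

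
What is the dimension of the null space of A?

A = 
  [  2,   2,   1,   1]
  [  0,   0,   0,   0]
nullity(A) = 3

Row reduce:
(no row operations needed)
REF = 
  [  2,   2,   1,   1]
  [  0,   0,   0,   0]
Pivot columns: 1 → 1 pivot.
rank(A) = 1, so nullity(A) = 4 - 1 = 3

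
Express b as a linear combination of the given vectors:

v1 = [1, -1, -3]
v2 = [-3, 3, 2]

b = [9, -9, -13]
c1 = 3, c2 = -2

b = 3·v1 + -2·v2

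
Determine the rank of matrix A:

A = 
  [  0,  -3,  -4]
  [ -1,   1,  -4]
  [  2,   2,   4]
Row reduce:
Swap R1 ↔ R2
R3 → R3 + (2)·R1
R3 → R3 + (4/3)·R2
REF = 
  [   -1,     1,    -4]
  [    0,    -3,    -4]
  [    0,     0, -28/3]
Pivot columns: 1, 2, 3 → 3 pivots.

rank(A) = 3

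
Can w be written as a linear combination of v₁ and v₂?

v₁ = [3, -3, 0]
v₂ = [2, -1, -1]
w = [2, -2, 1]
No

Form the augmented matrix and row-reduce:
[v₁|v₂|w] = 
  [  3,   2,   2]
  [ -3,  -1,  -2]
  [  0,  -1,   1]
R2 → R2 + (1)·R1
R3 → R3 + (1)·R2
REF = 
  [  3,   2,   2]
  [  0,   1,   0]
  [  0,   0,   1]

Row 3 reads [0 0 | 1], i.e. 0 = 1, so the system is inconsistent and w ∉ span{v₁, v₂}.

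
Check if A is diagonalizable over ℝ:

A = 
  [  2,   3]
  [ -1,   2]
No

tr(A) = 4, det(A) = 7
Characteristic polynomial: λ² - tr(A)λ + det(A) = λ² - 4λ + 7
λ² - 4λ + 7 = 0  ⇒  λ = (4 ± √((-4)² - 4·(7)))/2 = (4 ± √(-12))/2
  = 2 + i√3,  2 - i√3
Eigenvalues: 2 + i√3, 2 - i√3  (≈ 2 + 1.732i, 2 - 1.732i)
Has complex eigenvalues (not diagonalizable over ℝ).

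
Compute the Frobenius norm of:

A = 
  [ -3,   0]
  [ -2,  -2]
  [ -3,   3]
||A||_F = 5.916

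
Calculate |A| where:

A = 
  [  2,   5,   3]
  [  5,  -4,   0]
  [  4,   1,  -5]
228

Cofactor expansion along row 1:
det(A) = (2)·((-4)(-5) - (0)(1)) - (5)·((5)(-5) - (0)(4)) + (3)·((5)(1) - (-4)(4))
  = (2)(20) - (5)(-25) + (3)(21)
  = 228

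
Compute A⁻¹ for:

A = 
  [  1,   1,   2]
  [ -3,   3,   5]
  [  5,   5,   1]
det(A) = (1)·((3)(1) - (5)(5)) - (1)·((-3)(1) - (5)(5)) + (2)·((-3)(5) - (3)(5))
  = (1)(-22) - (1)(-28) + (2)(-30)
  = -54
det(A) = -54 ≠ 0, so A is invertible.

Cofactors Cᵢⱼ = (-1)ⁱ⁺ʲ·Mᵢⱼ:
C = 
  [-22,  28, -30]
  [  9,  -9,   0]
  [ -1, -11,   6]

adj(A) = Cᵀ:
adj(A) = 
  [-22,   9,  -1]
  [ 28,  -9, -11]
  [-30,   0,   6]

A⁻¹ = (-1/54) · adj(A):
A⁻¹ = 
  [ 11/27,   -1/6,   1/54]
  [-14/27,    1/6,  11/54]
  [   5/9,      0,   -1/9]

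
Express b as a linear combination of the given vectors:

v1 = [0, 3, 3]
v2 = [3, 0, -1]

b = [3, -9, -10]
c1 = -3, c2 = 1

b = -3·v1 + 1·v2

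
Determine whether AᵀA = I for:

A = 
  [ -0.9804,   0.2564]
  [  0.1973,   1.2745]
No

AᵀA = 
  [  1.0001,   0.0001]
  [  0.0001,   1.6901]
≠ I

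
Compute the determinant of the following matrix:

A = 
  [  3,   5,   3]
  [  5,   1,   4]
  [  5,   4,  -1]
119

Cofactor expansion along row 1:
det(A) = (3)·((1)(-1) - (4)(4)) - (5)·((5)(-1) - (4)(5)) + (3)·((5)(4) - (1)(5))
  = (3)(-17) - (5)(-25) + (3)(15)
  = 119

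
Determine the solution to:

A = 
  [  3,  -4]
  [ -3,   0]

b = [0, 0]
Row reduce the augmented matrix [A|b]:
R2 → R2 + (1)·R1
REF = 
  [  3,  -4,   0]
  [  0,  -4,   0]

Back-substitution:
x₂ = 0 / (-4) = 0
x₁ = (0 - (-4)(0)) / 3 = 0

x = [0, 0]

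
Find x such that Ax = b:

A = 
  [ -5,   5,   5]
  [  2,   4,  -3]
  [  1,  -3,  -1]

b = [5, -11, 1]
x = [1, -1, 3]

Row reduce the augmented matrix [A|b]:
R2 → R2 + (2/5)·R1
R3 → R3 + (1/5)·R1
R3 → R3 + (1/3)·R2
REF = 
  [  -5,    5,    5,    5]
  [   0,    6,   -1,   -9]
  [   0,    0, -1/3,   -1]

Back-substitution:
x₃ = (-1) / (-1/3) = 3
x₂ = (-9 - (-1)(3)) / 6 = -1
x₁ = (5 - (5)(-1) - (5)(3)) / (-5) = 1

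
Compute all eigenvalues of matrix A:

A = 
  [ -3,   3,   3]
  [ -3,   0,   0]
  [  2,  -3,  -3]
Characteristic polynomial: det(λI - A) = λ³ + 6λ² + 12λ
The constant term is 0, so λ = 0 is a root: p(λ) = λ(λ² + 6λ + 12)
λ² + 6λ + 12 = 0  ⇒  λ = (-6 ± √((6)² - 4·(12)))/2 = (-6 ± √(-12))/2
  = -3 + i√3,  -3 - i√3

λ = 0, -3 + i√3, -3 - i√3  (≈ 0, -3 + 1.732i, -3 - 1.732i)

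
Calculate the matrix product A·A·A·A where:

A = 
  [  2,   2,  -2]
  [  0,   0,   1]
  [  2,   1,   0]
A² = A·A:
A²[1,1] = (2)(2) + (2)(0) + (-2)(2) = 0
A²[1,2] = (2)(2) + (2)(0) + (-2)(1) = 2
A²[1,3] = (2)(-2) + (2)(1) + (-2)(0) = -2
A²[2,1] = (0)(2) + (0)(0) + (1)(2) = 2
A²[2,2] = (0)(2) + (0)(0) + (1)(1) = 1
A²[2,3] = (0)(-2) + (0)(1) + (1)(0) = 0
A²[3,1] = (2)(2) + (1)(0) + (0)(2) = 4
A²[3,2] = (2)(2) + (1)(0) + (0)(1) = 4
A²[3,3] = (2)(-2) + (1)(1) + (0)(0) = -3
A² = 
  [  0,   2,  -2]
  [  2,   1,   0]
  [  4,   4,  -3]

A^3 = A^2·A:
A^3[1,1] = (0)(2) + (2)(0) + (-2)(2) = -4
A^3[1,2] = (0)(2) + (2)(0) + (-2)(1) = -2
A^3[1,3] = (0)(-2) + (2)(1) + (-2)(0) = 2
A^3[2,1] = (2)(2) + (1)(0) + (0)(2) = 4
A^3[2,2] = (2)(2) + (1)(0) + (0)(1) = 4
A^3[2,3] = (2)(-2) + (1)(1) + (0)(0) = -3
A^3[3,1] = (4)(2) + (4)(0) + (-3)(2) = 2
A^3[3,2] = (4)(2) + (4)(0) + (-3)(1) = 5
A^3[3,3] = (4)(-2) + (4)(1) + (-3)(0) = -4
A^3 = 
  [ -4,  -2,   2]
  [  4,   4,  -3]
  [  2,   5,  -4]

A^4 = A^3·A:
A^4[1,1] = (-4)(2) + (-2)(0) + (2)(2) = -4
A^4[1,2] = (-4)(2) + (-2)(0) + (2)(1) = -6
A^4[1,3] = (-4)(-2) + (-2)(1) + (2)(0) = 6
A^4[2,1] = (4)(2) + (4)(0) + (-3)(2) = 2
A^4[2,2] = (4)(2) + (4)(0) + (-3)(1) = 5
A^4[2,3] = (4)(-2) + (4)(1) + (-3)(0) = -4
A^4[3,1] = (2)(2) + (5)(0) + (-4)(2) = -4
A^4[3,2] = (2)(2) + (5)(0) + (-4)(1) = 0
A^4[3,3] = (2)(-2) + (5)(1) + (-4)(0) = 1
A^4 = 
  [ -4,  -6,   6]
  [  2,   5,  -4]
  [ -4,   0,   1]

Therefore
A^4 = 
  [ -4,  -6,   6]
  [  2,   5,  -4]
  [ -4,   0,   1]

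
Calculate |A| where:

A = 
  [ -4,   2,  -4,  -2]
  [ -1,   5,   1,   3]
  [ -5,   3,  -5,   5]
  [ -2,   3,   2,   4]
Cofactor expansion along row 1: det(A) = a₁₁M₁₁ - a₁₂M₁₂ + a₁₃M₁₃ - a₁₄M₁₄

M₁₁ = det[[5, 1, 3]; [3, -5, 5]; [3, 2, 4]]
  = (5)·((-5)(4) - (5)(2)) - (1)·((3)(4) - (5)(3)) + (3)·((3)(2) - (-5)(3))
  = (5)(-30) - (1)(-3) + (3)(21)
  = -84
M₁₂ = det[[-1, 1, 3]; [-5, -5, 5]; [-2, 2, 4]]
  = (-1)·((-5)(4) - (5)(2)) - (1)·((-5)(4) - (5)(-2)) + (3)·((-5)(2) - (-5)(-2))
  = (-1)(-30) - (1)(-10) + (3)(-20)
  = -20
M₁₃ = det[[-1, 5, 3]; [-5, 3, 5]; [-2, 3, 4]]
  = (-1)·((3)(4) - (5)(3)) - (5)·((-5)(4) - (5)(-2)) + (3)·((-5)(3) - (3)(-2))
  = (-1)(-3) - (5)(-10) + (3)(-9)
  = 26
M₁₄ = det[[-1, 5, 1]; [-5, 3, -5]; [-2, 3, 2]]
  = (-1)·((3)(2) - (-5)(3)) - (5)·((-5)(2) - (-5)(-2)) + (1)·((-5)(3) - (3)(-2))
  = (-1)(21) - (5)(-20) + (1)(-9)
  = 70

det(A) = (-4)(-84) - (2)(-20) + (-4)(26) - (-2)(70) = 412

det(A) = 412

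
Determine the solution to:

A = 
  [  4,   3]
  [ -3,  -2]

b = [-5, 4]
Row reduce the augmented matrix [A|b]:
R2 → R2 + (3/4)·R1
REF = 
  [  4,   3,  -5]
  [  0, 1/4, 1/4]

Back-substitution:
x₂ = (1/4) / (1/4) = 1
x₁ = (-5 - (3)(1)) / 4 = -2

x = [-2, 1]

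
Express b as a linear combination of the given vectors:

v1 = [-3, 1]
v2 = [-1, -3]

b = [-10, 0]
c1 = 3, c2 = 1

b = 3·v1 + 1·v2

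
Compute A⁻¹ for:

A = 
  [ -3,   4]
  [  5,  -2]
det(A) = (-3)(-2) - (4)(5) = -14
For a 2×2 matrix, A⁻¹ = (1/det(A)) · [[d, -b], [-c, a]]
    = (-1/14) · [[-2, -4], [-5, -3]]

A⁻¹ = 
  [ 1/7,  2/7]
  [5/14, 3/14]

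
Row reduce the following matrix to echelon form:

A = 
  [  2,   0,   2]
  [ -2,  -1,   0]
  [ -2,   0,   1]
Row operations:
R2 → R2 + (1)·R1
R3 → R3 + (1)·R1

Resulting echelon form:
REF = 
  [  2,   0,   2]
  [  0,  -1,   2]
  [  0,   0,   3]

Rank = 3 (number of non-zero pivot rows).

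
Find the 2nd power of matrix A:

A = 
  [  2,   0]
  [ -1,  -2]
A² = A·A:
A²[1,1] = (2)(2) + (0)(-1) = 4
A²[1,2] = (2)(0) + (0)(-2) = 0
A²[2,1] = (-1)(2) + (-2)(-1) = 0
A²[2,2] = (-1)(0) + (-2)(-2) = 4
A² = 
  [  4,   0]
  [  0,   4]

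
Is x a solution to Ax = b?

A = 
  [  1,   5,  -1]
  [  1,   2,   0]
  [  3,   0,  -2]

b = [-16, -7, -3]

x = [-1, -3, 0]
Yes

Ax = [-16, -7, -3] = b ✓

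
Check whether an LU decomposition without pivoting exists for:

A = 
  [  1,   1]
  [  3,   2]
Yes.
A[1,1] = 1 ≠ 0, so Gaussian elimination proceeds without a row swap: multiplier ℓ₂₁ = (3)/(1) = 3, and U[2,2] = 2 - (3)(1) = -1.
L = 
  [  1,   0]
  [  3,   1]
U = 
  [  1,   1]
  [  0,  -1]
Check row 2 of LU: [(3)(1), (3)(1) + (-1)] = [3, 2] = row 2 of A ✓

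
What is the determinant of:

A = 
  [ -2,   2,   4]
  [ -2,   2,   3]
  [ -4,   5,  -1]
Cofactor expansion along row 1:
det(A) = (-2)·((2)(-1) - (3)(5)) - (2)·((-2)(-1) - (3)(-4)) + (4)·((-2)(5) - (2)(-4))
  = (-2)(-17) - (2)(14) + (4)(-2)
  = -2

det(A) = -2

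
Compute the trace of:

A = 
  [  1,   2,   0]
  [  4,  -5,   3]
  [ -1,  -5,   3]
-1

tr(A) = 1 + -5 + 3 = -1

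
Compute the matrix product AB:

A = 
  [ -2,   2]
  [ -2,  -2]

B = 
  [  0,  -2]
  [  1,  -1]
A is 2×2 and B is 2×2, so AB is 2×2. Each entry is (row of A)·(column of B):
AB[1,1] = (-2)(0) + (2)(1) = 2
AB[1,2] = (-2)(-2) + (2)(-1) = 2
AB[2,1] = (-2)(0) + (-2)(1) = -2
AB[2,2] = (-2)(-2) + (-2)(-1) = 6

AB = 
  [  2,   2]
  [ -2,   6]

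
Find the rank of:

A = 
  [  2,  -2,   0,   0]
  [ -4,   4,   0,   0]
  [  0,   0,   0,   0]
Row reduce:
R2 → R2 + (2)·R1
REF = 
  [  2,  -2,   0,   0]
  [  0,   0,   0,   0]
  [  0,   0,   0,   0]
Pivot columns: 1 → 1 pivot.

rank(A) = 1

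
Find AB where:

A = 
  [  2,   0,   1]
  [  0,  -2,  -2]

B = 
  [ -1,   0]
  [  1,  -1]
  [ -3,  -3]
AB = 
  [ -5,  -3]
  [  4,   8]

A is 2×3 and B is 3×2, so AB is 2×2. Each entry is (row of A)·(column of B):
AB[1,1] = (2)(-1) + (0)(1) + (1)(-3) = -5
AB[1,2] = (2)(0) + (0)(-1) + (1)(-3) = -3
AB[2,1] = (0)(-1) + (-2)(1) + (-2)(-3) = 4
AB[2,2] = (0)(0) + (-2)(-1) + (-2)(-3) = 8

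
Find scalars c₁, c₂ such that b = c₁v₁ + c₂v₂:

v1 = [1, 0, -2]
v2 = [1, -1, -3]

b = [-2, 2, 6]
c1 = 0, c2 = -2

b = 0·v1 + -2·v2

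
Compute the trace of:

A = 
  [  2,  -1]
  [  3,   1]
3

tr(A) = 2 + 1 = 3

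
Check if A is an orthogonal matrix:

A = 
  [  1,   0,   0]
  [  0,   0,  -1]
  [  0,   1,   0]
Yes

AᵀA = 
  [  1,   0,   0]
  [  0,   1,   0]
  [  0,   0,   1]
= I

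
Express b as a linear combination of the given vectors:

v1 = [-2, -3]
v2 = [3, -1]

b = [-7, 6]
c1 = -1, c2 = -3

b = -1·v1 + -3·v2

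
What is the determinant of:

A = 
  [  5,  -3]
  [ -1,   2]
For a 2×2 matrix, det = ad - bc = (5)(2) - (-3)(-1) = 7

det(A) = 7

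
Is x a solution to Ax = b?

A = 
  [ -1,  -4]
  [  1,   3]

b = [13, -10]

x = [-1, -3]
Yes

Ax = [13, -10] = b ✓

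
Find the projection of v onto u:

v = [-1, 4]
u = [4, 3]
v·u = (-1)(4) + (4)(3) = 8
u·u = (4)² + (3)² = 25
proj_u(v) = (v·u / u·u) × u = (8/25) × u

proj_u(v) = [32/25, 24/25]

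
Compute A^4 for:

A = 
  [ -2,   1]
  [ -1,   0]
A^4 = 
  [  5,  -4]
  [  4,  -3]

A² = A·A:
A²[1,1] = (-2)(-2) + (1)(-1) = 3
A²[1,2] = (-2)(1) + (1)(0) = -2
A²[2,1] = (-1)(-2) + (0)(-1) = 2
A²[2,2] = (-1)(1) + (0)(0) = -1
A² = 
  [  3,  -2]
  [  2,  -1]

A^3 = A^2·A:
A^3[1,1] = (3)(-2) + (-2)(-1) = -4
A^3[1,2] = (3)(1) + (-2)(0) = 3
A^3[2,1] = (2)(-2) + (-1)(-1) = -3
A^3[2,2] = (2)(1) + (-1)(0) = 2
A^3 = 
  [ -4,   3]
  [ -3,   2]

A^4 = A^3·A:
A^4[1,1] = (-4)(-2) + (3)(-1) = 5
A^4[1,2] = (-4)(1) + (3)(0) = -4
A^4[2,1] = (-3)(-2) + (2)(-1) = 4
A^4[2,2] = (-3)(1) + (2)(0) = -3
A^4 = 
  [  5,  -4]
  [  4,  -3]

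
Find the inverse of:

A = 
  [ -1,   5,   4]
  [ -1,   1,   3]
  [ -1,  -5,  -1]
det(A) = (-1)·((1)(-1) - (3)(-5)) - (5)·((-1)(-1) - (3)(-1)) + (4)·((-1)(-5) - (1)(-1))
  = (-1)(14) - (5)(4) + (4)(6)
  = -10
det(A) = -10 ≠ 0, so A is invertible.

Cofactors Cᵢⱼ = (-1)ⁱ⁺ʲ·Mᵢⱼ:
C = 
  [ 14,  -4,   6]
  [-15,   5, -10]
  [ 11,  -1,   4]

adj(A) = Cᵀ:
adj(A) = 
  [ 14, -15,  11]
  [ -4,   5,  -1]
  [  6, -10,   4]

A⁻¹ = (-1/10) · adj(A):
A⁻¹ = 
  [  -7/5,    3/2, -11/10]
  [   2/5,   -1/2,   1/10]
  [  -3/5,      1,   -2/5]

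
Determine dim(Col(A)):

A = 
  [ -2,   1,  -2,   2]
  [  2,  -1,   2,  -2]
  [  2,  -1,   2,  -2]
dim(Col(A)) = 1

Row reduce:
R2 → R2 + (1)·R1
R3 → R3 + (1)·R1
REF = 
  [ -2,   1,  -2,   2]
  [  0,   0,   0,   0]
  [  0,   0,   0,   0]
Pivot columns: 1 → 1 pivot.
dim(Col(A)) = number of pivot columns = 1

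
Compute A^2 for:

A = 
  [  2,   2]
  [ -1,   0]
A² = A·A:
A²[1,1] = (2)(2) + (2)(-1) = 2
A²[1,2] = (2)(2) + (2)(0) = 4
A²[2,1] = (-1)(2) + (0)(-1) = -2
A²[2,2] = (-1)(2) + (0)(0) = -2
A² = 
  [  2,   4]
  [ -2,  -2]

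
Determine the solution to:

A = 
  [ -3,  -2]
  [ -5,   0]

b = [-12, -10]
x = [2, 3]

Row reduce the augmented matrix [A|b]:
R2 → R2 - (5/3)·R1
REF = 
  [  -3,   -2,  -12]
  [   0, 10/3,   10]

Back-substitution:
x₂ = 10 / (10/3) = 3
x₁ = (-12 - (-2)(3)) / (-3) = 2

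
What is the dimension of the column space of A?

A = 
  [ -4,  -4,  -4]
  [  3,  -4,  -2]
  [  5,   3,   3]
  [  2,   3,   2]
Row reduce:
R2 → R2 + (3/4)·R1
R3 → R3 + (5/4)·R1
R4 → R4 + (1/2)·R1
R3 → R3 - (2/7)·R2
R4 → R4 + (1/7)·R2
R4 → R4 - (5/4)·R3
REF = 
  [  -4,   -4,   -4]
  [   0,   -7,   -5]
  [   0,    0, -4/7]
  [   0,    0,    0]
Pivot columns: 1, 2, 3 → 3 pivots.
dim(Col(A)) = number of pivot columns = 3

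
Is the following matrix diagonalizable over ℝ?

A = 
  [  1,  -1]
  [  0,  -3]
Yes

tr(A) = -2, det(A) = -3
Characteristic polynomial: λ² - tr(A)λ + det(A) = λ² + 2λ - 3
λ² + 2λ - 3 = (λ + 3)(λ - 1)
Eigenvalues: 1, -3
λ=-3: alg. mult. = 1, geom. mult. = 2 - rank(A - (-3)I) = 2 - 1 = 1
λ=1: alg. mult. = 1, geom. mult. = 2 - rank(A - (1)I) = 2 - 1 = 1
Sum of geometric multiplicities equals n, so A has n independent eigenvectors.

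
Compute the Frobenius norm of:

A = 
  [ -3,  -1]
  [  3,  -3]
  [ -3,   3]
||A||_F = 6.782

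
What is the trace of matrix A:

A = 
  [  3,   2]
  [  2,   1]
4

tr(A) = 3 + 1 = 4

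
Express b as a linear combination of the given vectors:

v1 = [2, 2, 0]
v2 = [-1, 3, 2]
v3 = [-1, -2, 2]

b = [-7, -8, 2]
c1 = -3, c2 = 0, c3 = 1

b = -3·v1 + 0·v2 + 1·v3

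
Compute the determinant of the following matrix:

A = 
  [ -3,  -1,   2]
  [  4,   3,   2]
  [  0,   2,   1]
23

Cofactor expansion along row 1:
det(A) = (-3)·((3)(1) - (2)(2)) - (-1)·((4)(1) - (2)(0)) + (2)·((4)(2) - (3)(0))
  = (-3)(-1) - (-1)(4) + (2)(8)
  = 23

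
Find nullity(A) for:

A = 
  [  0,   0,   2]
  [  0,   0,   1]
nullity(A) = 2

Row reduce:
R2 → R2 - (1/2)·R1
REF = 
  [  0,   0,   2]
  [  0,   0,   0]
Pivot columns: 3 → 1 pivot.
rank(A) = 1, so nullity(A) = 3 - 1 = 2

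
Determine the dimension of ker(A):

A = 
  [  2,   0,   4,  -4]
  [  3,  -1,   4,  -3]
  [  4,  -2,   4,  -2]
nullity(A) = 2

Row reduce:
R2 → R2 - (3/2)·R1
R3 → R3 - (2)·R1
R3 → R3 - (2)·R2
REF = 
  [  2,   0,   4,  -4]
  [  0,  -1,  -2,   3]
  [  0,   0,   0,   0]
Pivot columns: 1, 2 → 2 pivots.
rank(A) = 2, so nullity(A) = 4 - 2 = 2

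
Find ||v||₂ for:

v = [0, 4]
4

||v||₂ = √((0)² + (4)²) = √16 = 4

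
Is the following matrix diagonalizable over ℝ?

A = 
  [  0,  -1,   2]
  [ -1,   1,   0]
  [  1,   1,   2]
Yes

Characteristic polynomial: det(λI - A) = λ³ - 3λ² - λ + 6
Testing integer divisors of the constant term: p(2) = 0, so (λ - 2) is a factor:
p(λ) = (λ - 2)(λ² - λ - 3)
λ² - λ - 3 = 0  ⇒  λ = (1 ± √((-1)² - 4·(-3)))/2 = (1 ± √(13))/2
  = (1 + √13)/2,  (1 - √13)/2
Eigenvalues: 2, (1 + √13)/2, (1 - √13)/2  (≈ 2, 2.303, -1.303)
The two irrational eigenvalues are distinct (simple), so each has alg. mult. = geom. mult. = 1.
λ=2: alg. mult. = 1, geom. mult. = 3 - rank(A - (2)I) = 3 - 2 = 1
Sum of geometric multiplicities equals n, so A has n independent eigenvectors.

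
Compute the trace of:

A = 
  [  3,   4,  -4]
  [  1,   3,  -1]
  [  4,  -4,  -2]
4

tr(A) = 3 + 3 + -2 = 4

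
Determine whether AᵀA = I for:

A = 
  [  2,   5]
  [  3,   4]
No

AᵀA = 
  [ 13,  22]
  [ 22,  41]
≠ I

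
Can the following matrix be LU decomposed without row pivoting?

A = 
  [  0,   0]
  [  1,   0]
No.
A[1,1] = 0 but A[2,1] = 1 ≠ 0. Any LU with L unit lower triangular has (LU)[1,1] = U[1,1] and (LU)[2,1] = L[2,1]·U[1,1]; matching A forces U[1,1] = 0, which then forces (LU)[2,1] = 0 ≠ 1. A row swap (pivoting) is required.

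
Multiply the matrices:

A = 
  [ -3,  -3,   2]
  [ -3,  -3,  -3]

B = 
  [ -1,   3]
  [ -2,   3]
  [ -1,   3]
AB = 
  [  7, -12]
  [ 12, -27]

A is 2×3 and B is 3×2, so AB is 2×2. Each entry is (row of A)·(column of B):
AB[1,1] = (-3)(-1) + (-3)(-2) + (2)(-1) = 7
AB[1,2] = (-3)(3) + (-3)(3) + (2)(3) = -12
AB[2,1] = (-3)(-1) + (-3)(-2) + (-3)(-1) = 12
AB[2,2] = (-3)(3) + (-3)(3) + (-3)(3) = -27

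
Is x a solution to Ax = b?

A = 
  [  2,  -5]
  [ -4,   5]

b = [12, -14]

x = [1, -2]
Yes

Ax = [12, -14] = b ✓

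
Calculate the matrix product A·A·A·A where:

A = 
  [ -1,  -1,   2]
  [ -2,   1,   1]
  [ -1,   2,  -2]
A² = A·A:
A²[1,1] = (-1)(-1) + (-1)(-2) + (2)(-1) = 1
A²[1,2] = (-1)(-1) + (-1)(1) + (2)(2) = 4
A²[1,3] = (-1)(2) + (-1)(1) + (2)(-2) = -7
A²[2,1] = (-2)(-1) + (1)(-2) + (1)(-1) = -1
A²[2,2] = (-2)(-1) + (1)(1) + (1)(2) = 5
A²[2,3] = (-2)(2) + (1)(1) + (1)(-2) = -5
A²[3,1] = (-1)(-1) + (2)(-2) + (-2)(-1) = -1
A²[3,2] = (-1)(-1) + (2)(1) + (-2)(2) = -1
A²[3,3] = (-1)(2) + (2)(1) + (-2)(-2) = 4
A² = 
  [  1,   4,  -7]
  [ -1,   5,  -5]
  [ -1,  -1,   4]

A^3 = A^2·A:
A^3[1,1] = (1)(-1) + (4)(-2) + (-7)(-1) = -2
A^3[1,2] = (1)(-1) + (4)(1) + (-7)(2) = -11
A^3[1,3] = (1)(2) + (4)(1) + (-7)(-2) = 20
A^3[2,1] = (-1)(-1) + (5)(-2) + (-5)(-1) = -4
A^3[2,2] = (-1)(-1) + (5)(1) + (-5)(2) = -4
A^3[2,3] = (-1)(2) + (5)(1) + (-5)(-2) = 13
A^3[3,1] = (-1)(-1) + (-1)(-2) + (4)(-1) = -1
A^3[3,2] = (-1)(-1) + (-1)(1) + (4)(2) = 8
A^3[3,3] = (-1)(2) + (-1)(1) + (4)(-2) = -11
A^3 = 
  [ -2, -11,  20]
  [ -4,  -4,  13]
  [ -1,   8, -11]

A^4 = A^3·A:
A^4[1,1] = (-2)(-1) + (-11)(-2) + (20)(-1) = 4
A^4[1,2] = (-2)(-1) + (-11)(1) + (20)(2) = 31
A^4[1,3] = (-2)(2) + (-11)(1) + (20)(-2) = -55
A^4[2,1] = (-4)(-1) + (-4)(-2) + (13)(-1) = -1
A^4[2,2] = (-4)(-1) + (-4)(1) + (13)(2) = 26
A^4[2,3] = (-4)(2) + (-4)(1) + (13)(-2) = -38
A^4[3,1] = (-1)(-1) + (8)(-2) + (-11)(-1) = -4
A^4[3,2] = (-1)(-1) + (8)(1) + (-11)(2) = -13
A^4[3,3] = (-1)(2) + (8)(1) + (-11)(-2) = 28
A^4 = 
  [  4,  31, -55]
  [ -1,  26, -38]
  [ -4, -13,  28]

Therefore
A^4 = 
  [  4,  31, -55]
  [ -1,  26, -38]
  [ -4, -13,  28]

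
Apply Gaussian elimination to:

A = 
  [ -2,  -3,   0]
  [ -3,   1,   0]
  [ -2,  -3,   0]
Row operations:
R2 → R2 - (3/2)·R1
R3 → R3 - (1)·R1

Resulting echelon form:
REF = 
  [  -2,   -3,    0]
  [   0, 11/2,    0]
  [   0,    0,    0]

Rank = 2 (number of non-zero pivot rows).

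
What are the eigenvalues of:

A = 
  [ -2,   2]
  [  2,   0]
tr(A) = -2, det(A) = -4
Characteristic polynomial: λ² - tr(A)λ + det(A) = λ² + 2λ - 4
λ² + 2λ - 4 = 0  ⇒  λ = (-2 ± √((2)² - 4·(-4)))/2 = (-2 ± √(20))/2
  = -1 + √5,  -1 - √5

λ = -1 + √5, -1 - √5  (≈ 1.236, -3.236)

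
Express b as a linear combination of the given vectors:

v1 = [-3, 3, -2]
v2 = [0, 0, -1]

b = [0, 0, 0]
c1 = 0, c2 = 0

b = 0·v1 + 0·v2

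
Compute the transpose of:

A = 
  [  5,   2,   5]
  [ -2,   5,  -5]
Aᵀ = 
  [  5,  -2]
  [  2,   5]
  [  5,  -5]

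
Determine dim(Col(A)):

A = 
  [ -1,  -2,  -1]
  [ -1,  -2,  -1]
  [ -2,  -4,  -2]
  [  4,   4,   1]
Row reduce:
R2 → R2 - (1)·R1
R3 → R3 - (2)·R1
R4 → R4 + (4)·R1
Swap R2 ↔ R4
REF = 
  [ -1,  -2,  -1]
  [  0,  -4,  -3]
  [  0,   0,   0]
  [  0,   0,   0]
Pivot columns: 1, 2 → 2 pivots.
dim(Col(A)) = number of pivot columns = 2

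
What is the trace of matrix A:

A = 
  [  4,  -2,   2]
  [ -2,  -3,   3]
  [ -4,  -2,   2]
3

tr(A) = 4 + -3 + 2 = 3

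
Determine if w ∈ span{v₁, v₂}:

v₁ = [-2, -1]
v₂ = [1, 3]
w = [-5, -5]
Yes

Form the augmented matrix and row-reduce:
[v₁|v₂|w] = 
  [ -2,   1,  -5]
  [ -1,   3,  -5]
R2 → R2 - (1/2)·R1
REF = 
  [  -2,    1,   -5]
  [   0,  5/2, -5/2]

No row of the form [0 0 | nonzero], so the system is consistent. Back-substitution gives c₁ = 2, c₂ = -1: w = (2)·v₁ + (-1)·v₂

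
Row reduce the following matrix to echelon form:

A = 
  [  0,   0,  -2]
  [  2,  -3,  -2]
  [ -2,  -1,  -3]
Row operations:
Swap R1 ↔ R2
R3 → R3 + (1)·R1
Swap R2 ↔ R3

Resulting echelon form:
REF = 
  [  2,  -3,  -2]
  [  0,  -4,  -5]
  [  0,   0,  -2]

Rank = 3 (number of non-zero pivot rows).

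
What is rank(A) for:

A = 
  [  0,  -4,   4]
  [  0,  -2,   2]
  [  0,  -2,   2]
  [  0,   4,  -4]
Row reduce:
R2 → R2 - (1/2)·R1
R3 → R3 - (1/2)·R1
R4 → R4 + (1)·R1
REF = 
  [  0,  -4,   4]
  [  0,   0,   0]
  [  0,   0,   0]
  [  0,   0,   0]
Pivot columns: 2 → 1 pivot.

rank(A) = 1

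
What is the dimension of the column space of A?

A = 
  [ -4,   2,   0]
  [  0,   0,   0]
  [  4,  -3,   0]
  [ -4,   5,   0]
Row reduce:
R3 → R3 + (1)·R1
R4 → R4 - (1)·R1
Swap R2 ↔ R3
R4 → R4 + (3)·R2
REF = 
  [ -4,   2,   0]
  [  0,  -1,   0]
  [  0,   0,   0]
  [  0,   0,   0]
Pivot columns: 1, 2 → 2 pivots.
dim(Col(A)) = number of pivot columns = 2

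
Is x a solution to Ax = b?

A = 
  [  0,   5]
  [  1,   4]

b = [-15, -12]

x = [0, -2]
No

Ax = [-10, -8] ≠ b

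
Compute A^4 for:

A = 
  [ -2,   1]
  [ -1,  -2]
A^4 = 
  [ -7, -24]
  [ 24,  -7]

A² = A·A:
A²[1,1] = (-2)(-2) + (1)(-1) = 3
A²[1,2] = (-2)(1) + (1)(-2) = -4
A²[2,1] = (-1)(-2) + (-2)(-1) = 4
A²[2,2] = (-1)(1) + (-2)(-2) = 3
A² = 
  [  3,  -4]
  [  4,   3]

A^3 = A^2·A:
A^3[1,1] = (3)(-2) + (-4)(-1) = -2
A^3[1,2] = (3)(1) + (-4)(-2) = 11
A^3[2,1] = (4)(-2) + (3)(-1) = -11
A^3[2,2] = (4)(1) + (3)(-2) = -2
A^3 = 
  [ -2,  11]
  [-11,  -2]

A^4 = A^3·A:
A^4[1,1] = (-2)(-2) + (11)(-1) = -7
A^4[1,2] = (-2)(1) + (11)(-2) = -24
A^4[2,1] = (-11)(-2) + (-2)(-1) = 24
A^4[2,2] = (-11)(1) + (-2)(-2) = -7
A^4 = 
  [ -7, -24]
  [ 24,  -7]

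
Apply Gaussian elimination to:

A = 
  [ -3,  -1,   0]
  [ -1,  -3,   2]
Row operations:
R2 → R2 - (1/3)·R1

Resulting echelon form:
REF = 
  [  -3,   -1,    0]
  [   0, -8/3,    2]

Rank = 2 (number of non-zero pivot rows).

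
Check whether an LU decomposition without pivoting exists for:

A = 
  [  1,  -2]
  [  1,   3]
Yes.
A[1,1] = 1 ≠ 0, so Gaussian elimination proceeds without a row swap: multiplier ℓ₂₁ = (1)/(1) = 1, and U[2,2] = 3 - (1)(-2) = 5.
L = 
  [  1,   0]
  [  1,   1]
U = 
  [  1,  -2]
  [  0,   5]
Check row 2 of LU: [(1)(1), (1)(-2) + 5] = [1, 3] = row 2 of A ✓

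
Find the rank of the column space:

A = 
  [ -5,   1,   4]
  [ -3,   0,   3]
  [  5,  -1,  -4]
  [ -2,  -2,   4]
dim(Col(A)) = 2

Row reduce:
R2 → R2 - (3/5)·R1
R3 → R3 + (1)·R1
R4 → R4 - (2/5)·R1
R4 → R4 - (4)·R2
REF = 
  [  -5,    1,    4]
  [   0, -3/5,  3/5]
  [   0,    0,    0]
  [   0,    0,    0]
Pivot columns: 1, 2 → 2 pivots.
dim(Col(A)) = number of pivot columns = 2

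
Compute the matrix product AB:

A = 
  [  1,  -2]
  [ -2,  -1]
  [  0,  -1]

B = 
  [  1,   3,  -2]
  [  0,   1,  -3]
A is 3×2 and B is 2×3, so AB is 3×3. Each entry is (row of A)·(column of B):
AB[1,1] = (1)(1) + (-2)(0) = 1
AB[1,2] = (1)(3) + (-2)(1) = 1
AB[1,3] = (1)(-2) + (-2)(-3) = 4
AB[2,1] = (-2)(1) + (-1)(0) = -2
AB[2,2] = (-2)(3) + (-1)(1) = -7
AB[2,3] = (-2)(-2) + (-1)(-3) = 7
AB[3,1] = (0)(1) + (-1)(0) = 0
AB[3,2] = (0)(3) + (-1)(1) = -1
AB[3,3] = (0)(-2) + (-1)(-3) = 3

AB = 
  [  1,   1,   4]
  [ -2,  -7,   7]
  [  0,  -1,   3]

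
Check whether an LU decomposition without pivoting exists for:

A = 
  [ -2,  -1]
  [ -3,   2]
Yes.
A[1,1] = -2 ≠ 0, so Gaussian elimination proceeds without a row swap: multiplier ℓ₂₁ = (-3)/(-2) = 3/2, and U[2,2] = 2 - (3/2)(-1) = 7/2.
L = 
  [  1,   0]
  [3/2,   1]
U = 
  [ -2,  -1]
  [  0, 7/2]
Check row 2 of LU: [(3/2)(-2), (3/2)(-1) + (7/2)] = [-3, 2] = row 2 of A ✓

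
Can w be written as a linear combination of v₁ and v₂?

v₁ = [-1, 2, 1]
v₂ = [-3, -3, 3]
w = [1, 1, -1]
Yes

Form the augmented matrix and row-reduce:
[v₁|v₂|w] = 
  [ -1,  -3,   1]
  [  2,  -3,   1]
  [  1,   3,  -1]
R2 → R2 + (2)·R1
R3 → R3 + (1)·R1
REF = 
  [ -1,  -3,   1]
  [  0,  -9,   3]
  [  0,   0,   0]

No row of the form [0 0 | nonzero], so the system is consistent. Back-substitution gives c₁ = 0, c₂ = -1/3: w = (0)·v₁ + (-1/3)·v₂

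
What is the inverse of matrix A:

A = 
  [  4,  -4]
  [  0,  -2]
det(A) = (4)(-2) - (-4)(0) = -8
For a 2×2 matrix, A⁻¹ = (1/det(A)) · [[d, -b], [-c, a]]
    = (-1/8) · [[-2, 4], [0, 4]]

A⁻¹ = 
  [ 1/4, -1/2]
  [   0, -1/2]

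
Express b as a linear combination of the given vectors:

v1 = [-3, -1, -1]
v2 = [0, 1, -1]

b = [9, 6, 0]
c1 = -3, c2 = 3

b = -3·v1 + 3·v2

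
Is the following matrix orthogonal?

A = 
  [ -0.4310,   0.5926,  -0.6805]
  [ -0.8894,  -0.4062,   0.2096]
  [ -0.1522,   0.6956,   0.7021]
Yes

AᵀA = 
  [  1,   0,   0]
  [  0,   1,   0]
  [  0,   0,   1]
≈ I (equal to I up to the 4-dp rounding of the entries)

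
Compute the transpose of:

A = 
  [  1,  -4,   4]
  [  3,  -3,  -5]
Aᵀ = 
  [  1,   3]
  [ -4,  -3]
  [  4,  -5]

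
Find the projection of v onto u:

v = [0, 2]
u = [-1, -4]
v·u = (0)(-1) + (2)(-4) = -8
u·u = (-1)² + (-4)² = 17
proj_u(v) = (v·u / u·u) × u = (-8/17) × u

proj_u(v) = [8/17, 32/17]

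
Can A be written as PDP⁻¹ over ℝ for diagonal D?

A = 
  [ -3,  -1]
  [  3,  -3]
No

tr(A) = -6, det(A) = 12
Characteristic polynomial: λ² - tr(A)λ + det(A) = λ² + 6λ + 12
λ² + 6λ + 12 = 0  ⇒  λ = (-6 ± √((6)² - 4·(12)))/2 = (-6 ± √(-12))/2
  = -3 + i√3,  -3 - i√3
Eigenvalues: -3 + i√3, -3 - i√3  (≈ -3 + 1.732i, -3 - 1.732i)
Has complex eigenvalues (not diagonalizable over ℝ).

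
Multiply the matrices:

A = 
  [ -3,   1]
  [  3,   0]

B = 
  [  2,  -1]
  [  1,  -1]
AB = 
  [ -5,   2]
  [  6,  -3]

A is 2×2 and B is 2×2, so AB is 2×2. Each entry is (row of A)·(column of B):
AB[1,1] = (-3)(2) + (1)(1) = -5
AB[1,2] = (-3)(-1) + (1)(-1) = 2
AB[2,1] = (3)(2) + (0)(1) = 6
AB[2,2] = (3)(-1) + (0)(-1) = -3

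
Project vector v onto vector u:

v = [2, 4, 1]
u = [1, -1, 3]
v·u = (2)(1) + (4)(-1) + (1)(3) = 1
u·u = (1)² + (-1)² + (3)² = 11
proj_u(v) = (v·u / u·u) × u = (1/11) × u

proj_u(v) = [1/11, -1/11, 3/11]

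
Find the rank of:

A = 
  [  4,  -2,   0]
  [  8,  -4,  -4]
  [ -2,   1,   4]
Row reduce:
R2 → R2 - (2)·R1
R3 → R3 + (1/2)·R1
R3 → R3 + (1)·R2
REF = 
  [  4,  -2,   0]
  [  0,   0,  -4]
  [  0,   0,   0]
Pivot columns: 1, 3 → 2 pivots.

rank(A) = 2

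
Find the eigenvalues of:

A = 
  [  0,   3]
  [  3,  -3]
tr(A) = -3, det(A) = -9
Characteristic polynomial: λ² - tr(A)λ + det(A) = λ² + 3λ - 9
λ² + 3λ - 9 = 0  ⇒  λ = (-3 ± √((3)² - 4·(-9)))/2 = (-3 ± √(45))/2
  = (-3 + 3√5)/2,  (-3 - 3√5)/2

λ = (-3 + 3√5)/2, (-3 - 3√5)/2  (≈ 1.854, -4.854)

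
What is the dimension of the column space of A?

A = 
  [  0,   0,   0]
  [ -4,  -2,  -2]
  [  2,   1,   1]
Row reduce:
Swap R1 ↔ R2
R3 → R3 + (1/2)·R1
REF = 
  [ -4,  -2,  -2]
  [  0,   0,   0]
  [  0,   0,   0]
Pivot columns: 1 → 1 pivot.
dim(Col(A)) = number of pivot columns = 1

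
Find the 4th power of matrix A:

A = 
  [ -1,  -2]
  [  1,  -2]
A^4 = 
  [-17,   6]
  [ -3, -14]

A² = A·A:
A²[1,1] = (-1)(-1) + (-2)(1) = -1
A²[1,2] = (-1)(-2) + (-2)(-2) = 6
A²[2,1] = (1)(-1) + (-2)(1) = -3
A²[2,2] = (1)(-2) + (-2)(-2) = 2
A² = 
  [ -1,   6]
  [ -3,   2]

A^3 = A^2·A:
A^3[1,1] = (-1)(-1) + (6)(1) = 7
A^3[1,2] = (-1)(-2) + (6)(-2) = -10
A^3[2,1] = (-3)(-1) + (2)(1) = 5
A^3[2,2] = (-3)(-2) + (2)(-2) = 2
A^3 = 
  [  7, -10]
  [  5,   2]

A^4 = A^3·A:
A^4[1,1] = (7)(-1) + (-10)(1) = -17
A^4[1,2] = (7)(-2) + (-10)(-2) = 6
A^4[2,1] = (5)(-1) + (2)(1) = -3
A^4[2,2] = (5)(-2) + (2)(-2) = -14
A^4 = 
  [-17,   6]
  [ -3, -14]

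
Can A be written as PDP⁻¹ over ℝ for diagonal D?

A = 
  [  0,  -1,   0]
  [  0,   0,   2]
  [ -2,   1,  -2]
Yes

Characteristic polynomial: det(λI - A) = λ³ + 2λ² - 2λ - 4
Testing integer divisors of the constant term: p(-2) = 0, so (λ + 2) is a factor:
p(λ) = (λ + 2)(λ² - 2)
λ² - 2 = 0  ⇒  λ = (0 ± √((0)² - 4·(-2)))/2 = (0 ± √(8))/2
  = √2,  -√2
Eigenvalues: -2, √2, -√2  (≈ -2, 1.414, -1.414)
The two irrational eigenvalues are distinct (simple), so each has alg. mult. = geom. mult. = 1.
λ=-2: alg. mult. = 1, geom. mult. = 3 - rank(A - (-2)I) = 3 - 2 = 1
Sum of geometric multiplicities equals n, so A has n independent eigenvectors.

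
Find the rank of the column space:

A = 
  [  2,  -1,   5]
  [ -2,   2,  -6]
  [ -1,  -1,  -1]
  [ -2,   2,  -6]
dim(Col(A)) = 2

Row reduce:
R2 → R2 + (1)·R1
R3 → R3 + (1/2)·R1
R4 → R4 + (1)·R1
R3 → R3 + (3/2)·R2
R4 → R4 - (1)·R2
REF = 
  [  2,  -1,   5]
  [  0,   1,  -1]
  [  0,   0,   0]
  [  0,   0,   0]
Pivot columns: 1, 2 → 2 pivots.
dim(Col(A)) = number of pivot columns = 2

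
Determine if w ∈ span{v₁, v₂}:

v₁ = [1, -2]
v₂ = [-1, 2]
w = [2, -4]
Yes

Form the augmented matrix and row-reduce:
[v₁|v₂|w] = 
  [  1,  -1,   2]
  [ -2,   2,  -4]
R2 → R2 + (2)·R1
REF = 
  [  1,  -1,   2]
  [  0,   0,   0]

No row of the form [0 0 | nonzero], so the system is consistent. Back-substitution gives c₁ = 2, c₂ = 0: w = (2)·v₁ + (0)·v₂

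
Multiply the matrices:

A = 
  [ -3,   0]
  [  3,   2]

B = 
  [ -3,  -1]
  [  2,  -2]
A is 2×2 and B is 2×2, so AB is 2×2. Each entry is (row of A)·(column of B):
AB[1,1] = (-3)(-3) + (0)(2) = 9
AB[1,2] = (-3)(-1) + (0)(-2) = 3
AB[2,1] = (3)(-3) + (2)(2) = -5
AB[2,2] = (3)(-1) + (2)(-2) = -7

AB = 
  [  9,   3]
  [ -5,  -7]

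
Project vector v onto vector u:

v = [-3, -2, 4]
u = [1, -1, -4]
v·u = (-3)(1) + (-2)(-1) + (4)(-4) = -17
u·u = (1)² + (-1)² + (-4)² = 18
proj_u(v) = (v·u / u·u) × u = (-17/18) × u

proj_u(v) = [-17/18, 17/18, 34/9]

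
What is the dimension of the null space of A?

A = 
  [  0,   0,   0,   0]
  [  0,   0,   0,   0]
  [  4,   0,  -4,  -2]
nullity(A) = 3

Row reduce:
Swap R1 ↔ R3
REF = 
  [  4,   0,  -4,  -2]
  [  0,   0,   0,   0]
  [  0,   0,   0,   0]
Pivot columns: 1 → 1 pivot.
rank(A) = 1, so nullity(A) = 4 - 1 = 3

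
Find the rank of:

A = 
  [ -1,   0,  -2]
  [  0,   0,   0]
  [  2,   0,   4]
rank(A) = 1

Row reduce:
R3 → R3 + (2)·R1
REF = 
  [ -1,   0,  -2]
  [  0,   0,   0]
  [  0,   0,   0]
Pivot columns: 1 → 1 pivot.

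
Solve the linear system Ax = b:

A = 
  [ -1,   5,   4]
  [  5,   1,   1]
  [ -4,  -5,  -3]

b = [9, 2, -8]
x = [0, 1, 1]

Row reduce the augmented matrix [A|b]:
R2 → R2 + (5)·R1
R3 → R3 - (4)·R1
R3 → R3 + (25/26)·R2
REF = 
  [   -1,     5,     4,     9]
  [    0,    26,    21,    47]
  [    0,     0, 31/26, 31/26]

Back-substitution:
x₃ = (31/26) / (31/26) = 1
x₂ = (47 - (21)(1)) / 26 = 1
x₁ = (9 - (5)(1) - (4)(1)) / (-1) = 0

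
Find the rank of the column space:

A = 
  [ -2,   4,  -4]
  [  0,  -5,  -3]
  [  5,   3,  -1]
dim(Col(A)) = 3

Row reduce:
R3 → R3 + (5/2)·R1
R3 → R3 + (13/5)·R2
REF = 
  [   -2,     4,    -4]
  [    0,    -5,    -3]
  [    0,     0, -94/5]
Pivot columns: 1, 2, 3 → 3 pivots.
dim(Col(A)) = number of pivot columns = 3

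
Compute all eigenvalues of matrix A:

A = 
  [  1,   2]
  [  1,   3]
λ = 2 + √3, 2 - √3  (≈ 3.732, 0.2679)

tr(A) = 4, det(A) = 1
Characteristic polynomial: λ² - tr(A)λ + det(A) = λ² - 4λ + 1
λ² - 4λ + 1 = 0  ⇒  λ = (4 ± √((-4)² - 4·(1)))/2 = (4 ± √(12))/2
  = 2 + √3,  2 - √3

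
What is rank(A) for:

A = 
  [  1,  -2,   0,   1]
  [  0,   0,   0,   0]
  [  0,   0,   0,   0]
Row reduce:
(no row operations needed)
REF = 
  [  1,  -2,   0,   1]
  [  0,   0,   0,   0]
  [  0,   0,   0,   0]
Pivot columns: 1 → 1 pivot.

rank(A) = 1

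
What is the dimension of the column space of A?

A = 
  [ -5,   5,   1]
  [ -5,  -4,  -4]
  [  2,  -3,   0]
dim(Col(A)) = 3

Row reduce:
R2 → R2 - (1)·R1
R3 → R3 + (2/5)·R1
R3 → R3 - (1/9)·R2
REF = 
  [   -5,     5,     1]
  [    0,    -9,    -5]
  [    0,     0, 43/45]
Pivot columns: 1, 2, 3 → 3 pivots.
dim(Col(A)) = number of pivot columns = 3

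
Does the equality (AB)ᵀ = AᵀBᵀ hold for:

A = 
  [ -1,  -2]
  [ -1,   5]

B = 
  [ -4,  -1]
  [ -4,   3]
No

(AB)ᵀ = 
  [ 12, -16]
  [ -5,  16]

AᵀBᵀ = 
  [  5,   1]
  [  3,  23]

The two matrices differ, so (AB)ᵀ ≠ AᵀBᵀ in general. The correct identity is (AB)ᵀ = BᵀAᵀ.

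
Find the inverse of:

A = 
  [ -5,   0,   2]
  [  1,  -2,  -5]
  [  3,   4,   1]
det(A) = (-5)·((-2)(1) - (-5)(4)) - (0)·((1)(1) - (-5)(3)) + (2)·((1)(4) - (-2)(3))
  = (-5)(18) - (0)(16) + (2)(10)
  = -70
det(A) = -70 ≠ 0, so A is invertible.

Cofactors Cᵢⱼ = (-1)ⁱ⁺ʲ·Mᵢⱼ:
C = 
  [ 18, -16,  10]
  [  8, -11,  20]
  [  4, -23,  10]

adj(A) = Cᵀ:
adj(A) = 
  [ 18,   8,   4]
  [-16, -11, -23]
  [ 10,  20,  10]

A⁻¹ = (-1/70) · adj(A):
A⁻¹ = 
  [-9/35, -4/35, -2/35]
  [ 8/35, 11/70, 23/70]
  [ -1/7,  -2/7,  -1/7]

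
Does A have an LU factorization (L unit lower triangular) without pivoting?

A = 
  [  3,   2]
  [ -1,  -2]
Yes.
A[1,1] = 3 ≠ 0, so Gaussian elimination proceeds without a row swap: multiplier ℓ₂₁ = (-1)/(3) = -1/3, and U[2,2] = -2 - (-1/3)(2) = -4/3.
L = 
  [   1,    0]
  [-1/3,    1]
U = 
  [   3,    2]
  [   0, -4/3]
Check row 2 of LU: [(-1/3)(3), (-1/3)(2) + (-4/3)] = [-1, -2] = row 2 of A ✓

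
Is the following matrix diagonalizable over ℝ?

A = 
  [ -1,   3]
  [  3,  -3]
Yes

tr(A) = -4, det(A) = -6
Characteristic polynomial: λ² - tr(A)λ + det(A) = λ² + 4λ - 6
λ² + 4λ - 6 = 0  ⇒  λ = (-4 ± √((4)² - 4·(-6)))/2 = (-4 ± √(40))/2
  = -2 + √10,  -2 - √10
Eigenvalues: -2 + √10, -2 - √10  (≈ 1.162, -5.162)
The two irrational eigenvalues are distinct (simple), so each has alg. mult. = geom. mult. = 1.
Sum of geometric multiplicities equals n, so A has n independent eigenvectors.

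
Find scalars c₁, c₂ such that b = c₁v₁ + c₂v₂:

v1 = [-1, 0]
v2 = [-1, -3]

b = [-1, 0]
c1 = 1, c2 = 0

b = 1·v1 + 0·v2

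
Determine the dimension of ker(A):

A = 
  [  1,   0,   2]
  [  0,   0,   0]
nullity(A) = 2

Row reduce:
(no row operations needed)
REF = 
  [  1,   0,   2]
  [  0,   0,   0]
Pivot columns: 1 → 1 pivot.
rank(A) = 1, so nullity(A) = 3 - 1 = 2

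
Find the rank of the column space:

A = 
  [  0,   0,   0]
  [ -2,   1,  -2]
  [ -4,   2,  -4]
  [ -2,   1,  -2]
dim(Col(A)) = 1

Row reduce:
Swap R1 ↔ R2
R3 → R3 - (2)·R1
R4 → R4 - (1)·R1
REF = 
  [ -2,   1,  -2]
  [  0,   0,   0]
  [  0,   0,   0]
  [  0,   0,   0]
Pivot columns: 1 → 1 pivot.
dim(Col(A)) = number of pivot columns = 1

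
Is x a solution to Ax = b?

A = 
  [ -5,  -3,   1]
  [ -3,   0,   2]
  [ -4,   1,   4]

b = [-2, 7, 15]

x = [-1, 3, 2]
Yes

Ax = [-2, 7, 15] = b ✓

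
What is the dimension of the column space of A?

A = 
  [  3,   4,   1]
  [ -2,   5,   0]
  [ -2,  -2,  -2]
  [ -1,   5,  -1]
Row reduce:
R2 → R2 + (2/3)·R1
R3 → R3 + (2/3)·R1
R4 → R4 + (1/3)·R1
R3 → R3 - (2/23)·R2
R4 → R4 - (19/23)·R2
R4 → R4 - (7/8)·R3
REF = 
  [     3,      4,      1]
  [     0,   23/3,    2/3]
  [     0,      0, -32/23]
  [     0,      0,      0]
Pivot columns: 1, 2, 3 → 3 pivots.
dim(Col(A)) = number of pivot columns = 3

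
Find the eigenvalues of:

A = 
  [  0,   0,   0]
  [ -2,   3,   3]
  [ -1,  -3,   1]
Characteristic polynomial: det(λI - A) = λ³ - 4λ² + 12λ
The constant term is 0, so λ = 0 is a root: p(λ) = λ(λ² - 4λ + 12)
λ² - 4λ + 12 = 0  ⇒  λ = (4 ± √((-4)² - 4·(12)))/2 = (4 ± √(-32))/2
  = 2 + 2i√2,  2 - 2i√2

λ = 0, 2 + 2i√2, 2 - 2i√2  (≈ 0, 2 + 2.828i, 2 - 2.828i)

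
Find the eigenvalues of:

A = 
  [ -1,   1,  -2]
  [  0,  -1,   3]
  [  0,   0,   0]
λ = 0, -1, -1

Characteristic polynomial: det(λI - A) = λ³ + 2λ² + λ
The constant term is 0, so λ = 0 is a root: p(λ) = λ(λ² + 2λ + 1)
λ² + 2λ + 1 = (λ + 1)²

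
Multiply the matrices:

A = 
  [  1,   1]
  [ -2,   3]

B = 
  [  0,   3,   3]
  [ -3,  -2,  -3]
AB = 
  [ -3,   1,   0]
  [ -9, -12, -15]

A is 2×2 and B is 2×3, so AB is 2×3. Each entry is (row of A)·(column of B):
AB[1,1] = (1)(0) + (1)(-3) = -3
AB[1,2] = (1)(3) + (1)(-2) = 1
AB[1,3] = (1)(3) + (1)(-3) = 0
AB[2,1] = (-2)(0) + (3)(-3) = -9
AB[2,2] = (-2)(3) + (3)(-2) = -12
AB[2,3] = (-2)(3) + (3)(-3) = -15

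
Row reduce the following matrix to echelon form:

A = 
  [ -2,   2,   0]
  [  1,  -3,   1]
Row operations:
R2 → R2 + (1/2)·R1

Resulting echelon form:
REF = 
  [ -2,   2,   0]
  [  0,  -2,   1]

Rank = 2 (number of non-zero pivot rows).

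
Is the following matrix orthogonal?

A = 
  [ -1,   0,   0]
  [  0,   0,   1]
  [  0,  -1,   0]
Yes

AᵀA = 
  [  1,   0,   0]
  [  0,   1,   0]
  [  0,   0,   1]
= I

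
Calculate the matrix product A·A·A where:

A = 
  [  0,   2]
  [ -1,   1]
A² = A·A:
A²[1,1] = (0)(0) + (2)(-1) = -2
A²[1,2] = (0)(2) + (2)(1) = 2
A²[2,1] = (-1)(0) + (1)(-1) = -1
A²[2,2] = (-1)(2) + (1)(1) = -1
A² = 
  [ -2,   2]
  [ -1,  -1]

A^3 = A^2·A:
A^3[1,1] = (-2)(0) + (2)(-1) = -2
A^3[1,2] = (-2)(2) + (2)(1) = -2
A^3[2,1] = (-1)(0) + (-1)(-1) = 1
A^3[2,2] = (-1)(2) + (-1)(1) = -3
A^3 = 
  [ -2,  -2]
  [  1,  -3]

Therefore
A^3 = 
  [ -2,  -2]
  [  1,  -3]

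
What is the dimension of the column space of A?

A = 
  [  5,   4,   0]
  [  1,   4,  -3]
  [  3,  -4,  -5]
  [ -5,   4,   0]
Row reduce:
R2 → R2 - (1/5)·R1
R3 → R3 - (3/5)·R1
R4 → R4 + (1)·R1
R3 → R3 + (2)·R2
R4 → R4 - (5/2)·R2
R4 → R4 + (15/22)·R3
REF = 
  [   5,    4,    0]
  [   0, 16/5,   -3]
  [   0,    0,  -11]
  [   0,    0,    0]
Pivot columns: 1, 2, 3 → 3 pivots.
dim(Col(A)) = number of pivot columns = 3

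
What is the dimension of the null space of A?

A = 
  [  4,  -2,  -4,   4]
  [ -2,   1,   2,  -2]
nullity(A) = 3

Row reduce:
R2 → R2 + (1/2)·R1
REF = 
  [  4,  -2,  -4,   4]
  [  0,   0,   0,   0]
Pivot columns: 1 → 1 pivot.
rank(A) = 1, so nullity(A) = 4 - 1 = 3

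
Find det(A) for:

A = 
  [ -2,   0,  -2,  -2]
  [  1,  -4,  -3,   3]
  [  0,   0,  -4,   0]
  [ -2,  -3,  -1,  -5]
144

Cofactor expansion along row 1: det(A) = a₁₁M₁₁ - a₁₂M₁₂ + a₁₃M₁₃ - a₁₄M₁₄

M₁₁ = det[[-4, -3, 3]; [0, -4, 0]; [-3, -1, -5]]
  = (-4)·((-4)(-5) - (0)(-1)) - (-3)·((0)(-5) - (0)(-3)) + (3)·((0)(-1) - (-4)(-3))
  = (-4)(20) - (-3)(0) + (3)(-12)
  = -116
M₁₂ = det[[1, -3, 3]; [0, -4, 0]; [-2, -1, -5]]
  = (1)·((-4)(-5) - (0)(-1)) - (-3)·((0)(-5) - (0)(-2)) + (3)·((0)(-1) - (-4)(-2))
  = (1)(20) - (-3)(0) + (3)(-8)
  = -4
M₁₃ = det[[1, -4, 3]; [0, 0, 0]; [-2, -3, -5]]
  = (1)·((0)(-5) - (0)(-3)) - (-4)·((0)(-5) - (0)(-2)) + (3)·((0)(-3) - (0)(-2))
  = (1)(0) - (-4)(0) + (3)(0)
  = 0
M₁₄ = det[[1, -4, -3]; [0, 0, -4]; [-2, -3, -1]]
  = (1)·((0)(-1) - (-4)(-3)) - (-4)·((0)(-1) - (-4)(-2)) + (-3)·((0)(-3) - (0)(-2))
  = (1)(-12) - (-4)(-8) + (-3)(0)
  = -44

det(A) = (-2)(-116) - (0)(-4) + (-2)(0) - (-2)(-44) = 144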